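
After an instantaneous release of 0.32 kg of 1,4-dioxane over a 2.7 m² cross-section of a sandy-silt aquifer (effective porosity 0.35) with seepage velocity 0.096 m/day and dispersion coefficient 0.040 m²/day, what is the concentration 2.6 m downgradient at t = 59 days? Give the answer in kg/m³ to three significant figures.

0.0230 kg/m³

For an instantaneous plane source, C(x,t) = M/(n_e·A·√(4πDt)) · exp(−(x−vt)²/(4Dt)), with n_e·A the pore (flow) area.
Plume center vt = 0.096 × 59 = 5.664 m, so the well at 2.6 m is 3.064 m upgradient of the peak.
√(4πDt) = 5.446 m, giving peak height M/(n_e·A·√(4πDt)) = 0.32/(0.35 × 2.7 × 5.446) = 0.06218 kg/m³.
(x−vt)²/(4Dt) = (-3.064)²/(4 × 0.040 × 59) = 0.9945; exp(−0.9945) = 0.3699.
C = 0.06218 × 0.3699 = 0.0230 kg/m³.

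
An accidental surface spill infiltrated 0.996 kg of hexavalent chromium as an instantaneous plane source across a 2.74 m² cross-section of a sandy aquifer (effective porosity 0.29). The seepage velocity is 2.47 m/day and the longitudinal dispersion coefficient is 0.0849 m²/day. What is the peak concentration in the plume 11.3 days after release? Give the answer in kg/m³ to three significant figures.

The peak of an instantaneous 1D plume sits at x = vt; there the Gaussian factor is 1 and C_max = M/(n_e·A·√(4πDt)), where n_e·A is the pore area the mass is dissolved in.
√(4πDt) = √(4π × 0.0849 × 11.3) = 3.472 m, so C_max = 0.996/(0.29 × 2.74 × 3.472) = 0.361 kg/m³.

0.361 kg/m³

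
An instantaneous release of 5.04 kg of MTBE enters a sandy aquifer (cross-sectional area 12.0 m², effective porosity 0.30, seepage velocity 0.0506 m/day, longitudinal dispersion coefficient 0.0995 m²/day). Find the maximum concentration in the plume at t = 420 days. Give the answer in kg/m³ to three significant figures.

The peak of an instantaneous 1D plume sits at x = vt; there the Gaussian factor is 1 and C_max = M/(n_e·A·√(4πDt)), where n_e·A is the pore area the mass is dissolved in.
√(4πDt) = √(4π × 0.0995 × 420) = 22.92 m, so C_max = 5.04/(0.30 × 12.0 × 22.92) = 0.0611 kg/m³.

0.0611 kg/m³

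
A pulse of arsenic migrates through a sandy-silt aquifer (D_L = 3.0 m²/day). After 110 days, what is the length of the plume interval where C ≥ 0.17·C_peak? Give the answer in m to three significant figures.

The plume is Gaussian with σ = √(2Dt) = √(2 × 3.0 × 110) = 25.69 m.
C/C_peak = exp(−Δx²/(2σ²)) = 0.17 ⇒ Δx = σ·√(−2 ln 0.17) = 25.69 × 1.883 = 48.37 m.
Width = 2Δx = 96.7 m.

96.7 m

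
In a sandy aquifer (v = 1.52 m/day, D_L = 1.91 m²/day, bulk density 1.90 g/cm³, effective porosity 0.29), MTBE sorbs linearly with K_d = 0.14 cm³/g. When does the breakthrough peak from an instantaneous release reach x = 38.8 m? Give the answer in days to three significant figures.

Retardation factor R = 1 + ρ_b·K_d/n = 1 + 1.90 × 0.14/0.29 = 1.917.
Sorption retards both mechanisms: v_R = v/R = 0.7929 m/day, D_R = D/R = 0.9963 m²/day.
Peak time from v_R²t² + 2D_R t − x² = 0: t = (√(D_R² + v_R²x²) − D_R)/v_R².
√(D_R² + v_R²x²) = √(0.9963² + 0.7929² × 38.8²) = 30.78; v_R² = 0.6287.
t = (30.78 − 0.9963)/0.6287 = 47.4 days.

47.4 days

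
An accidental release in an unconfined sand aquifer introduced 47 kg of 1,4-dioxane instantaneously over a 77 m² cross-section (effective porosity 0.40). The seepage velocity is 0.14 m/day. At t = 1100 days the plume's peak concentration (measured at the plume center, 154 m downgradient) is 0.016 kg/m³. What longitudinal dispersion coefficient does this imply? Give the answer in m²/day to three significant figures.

0.658 m²/day

At the plume center C_max = M/(n_e·A·√(4πDt)), so D = M²/(4πt·(n_e·A·C_max)²).
n_e·A·C_max = 0.40 × 77 × 0.016 = 0.4928 kg/m.
D = 47²/(4π × 1100 × 0.4928²) = 0.658 m²/day.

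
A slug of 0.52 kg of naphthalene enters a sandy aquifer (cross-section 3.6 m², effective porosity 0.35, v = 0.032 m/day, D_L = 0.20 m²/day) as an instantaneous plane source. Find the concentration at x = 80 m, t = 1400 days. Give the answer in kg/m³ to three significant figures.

0.00230 kg/m³

For an instantaneous plane source, C(x,t) = M/(n_e·A·√(4πDt)) · exp(−(x−vt)²/(4Dt)), with n_e·A the pore (flow) area.
Plume center vt = 0.032 × 1400 = 44.8 m, so the well at 80 m is 35.2 m downgradient of the peak.
√(4πDt) = 59.32 m, giving peak height M/(n_e·A·√(4πDt)) = 0.52/(0.35 × 3.6 × 59.32) = 0.006957 kg/m³.
(x−vt)²/(4Dt) = (35.2)²/(4 × 0.20 × 1400) = 1.106; exp(−1.106) = 0.3309.
C = 0.006957 × 0.3309 = 0.00230 kg/m³.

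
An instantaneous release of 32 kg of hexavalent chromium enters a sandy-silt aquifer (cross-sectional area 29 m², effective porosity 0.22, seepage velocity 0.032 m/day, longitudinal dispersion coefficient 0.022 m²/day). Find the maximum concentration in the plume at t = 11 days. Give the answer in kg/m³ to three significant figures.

2.88 kg/m³

The peak of an instantaneous 1D plume sits at x = vt; there the Gaussian factor is 1 and C_max = M/(n_e·A·√(4πDt)), where n_e·A is the pore area the mass is dissolved in.
√(4πDt) = √(4π × 0.022 × 11) = 1.744 m, so C_max = 32/(0.22 × 29 × 1.744) = 2.88 kg/m³.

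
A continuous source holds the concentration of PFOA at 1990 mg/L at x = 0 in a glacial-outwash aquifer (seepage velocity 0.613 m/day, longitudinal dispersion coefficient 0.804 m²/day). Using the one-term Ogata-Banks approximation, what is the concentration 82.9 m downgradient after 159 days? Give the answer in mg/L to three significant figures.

1630 mg/L

For a continuous step input, C/C₀ ≈ ½·erfc((x−vt)/(2√(Dt))).
vt = 0.613 × 159 = 97.467 m and 2√(Dt) = 2√(0.804 × 159) = 22.61 m.
Argument (x−vt)/(2√(Dt)) = (82.9 − 97.467)/22.61 = -0.6443; ½·erfc(-0.6443) = 0.8189.
C = 1990 × 0.8189 = 1630 mg/L.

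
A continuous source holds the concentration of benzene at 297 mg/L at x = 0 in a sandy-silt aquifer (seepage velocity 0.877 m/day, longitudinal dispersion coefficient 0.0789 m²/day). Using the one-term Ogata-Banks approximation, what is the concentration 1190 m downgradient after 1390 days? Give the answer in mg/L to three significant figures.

For a continuous step input, C/C₀ ≈ ½·erfc((x−vt)/(2√(Dt))).
vt = 0.877 × 1390 = 1219.03 m and 2√(Dt) = 2√(0.0789 × 1390) = 20.94 m.
Argument (x−vt)/(2√(Dt)) = (1190 − 1219.03)/20.94 = -1.386; ½·erfc(-1.386) = 0.9750.
C = 297 × 0.9750 = 290 mg/L.

290 mg/L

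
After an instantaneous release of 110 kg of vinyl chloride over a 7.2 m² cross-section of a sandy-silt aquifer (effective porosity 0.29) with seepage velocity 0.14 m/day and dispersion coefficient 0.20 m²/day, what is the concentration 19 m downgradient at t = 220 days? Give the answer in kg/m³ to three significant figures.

For an instantaneous plane source, C(x,t) = M/(n_e·A·√(4πDt)) · exp(−(x−vt)²/(4Dt)), with n_e·A the pore (flow) area.
Plume center vt = 0.14 × 220 = 30.8 m, so the well at 19 m is 11.8 m upgradient of the peak.
√(4πDt) = 23.51 m, giving peak height M/(n_e·A·√(4πDt)) = 110/(0.29 × 7.2 × 23.51) = 2.241 kg/m³.
(x−vt)²/(4Dt) = (-11.8)²/(4 × 0.20 × 220) = 0.7911; exp(−0.7911) = 0.4533.
C = 2.241 × 0.4533 = 1.02 kg/m³.

1.02 kg/m³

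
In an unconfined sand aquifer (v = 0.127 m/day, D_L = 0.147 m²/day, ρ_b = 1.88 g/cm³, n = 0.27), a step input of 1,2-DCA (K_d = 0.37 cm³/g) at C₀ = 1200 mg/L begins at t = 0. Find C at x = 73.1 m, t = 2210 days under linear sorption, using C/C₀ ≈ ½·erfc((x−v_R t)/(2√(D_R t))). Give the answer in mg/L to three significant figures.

786 mg/L

Retardation factor R = 1 + ρ_b·K_d/n = 1 + 1.88 × 0.37/0.27 = 3.576.
Sorption retards both mechanisms: v_R = v/R = 0.03551 m/day, D_R = D/R = 0.04111 m²/day.
v_R·t = 0.03551 × 2210 = 78.4771 m; 2√(D_R t) = 19.06 m; argument = (73.1 − 78.4771)/19.06 = -0.2821.
C = C₀ × ½·erfc(-0.2821) = 1200 × 0.6550 = 786 mg/L.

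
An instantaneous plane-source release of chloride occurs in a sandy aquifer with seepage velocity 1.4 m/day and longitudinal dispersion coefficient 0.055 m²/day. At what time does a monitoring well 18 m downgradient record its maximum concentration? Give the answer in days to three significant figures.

For the 1D instantaneous-source solution, setting ∂C/∂t = 0 at fixed x gives v²t² + 2Dt − x² = 0, so t = (√(D² + v²x²) − D)/v².
√(D² + v²x²) = √(0.055² + 1.4² × 18²) = 25.20; v² = 1.96.
t = (25.20 − 0.055)/1.96 = 12.8 days (vs. the pure-advection estimate x/v = 12.9 d).

12.8 days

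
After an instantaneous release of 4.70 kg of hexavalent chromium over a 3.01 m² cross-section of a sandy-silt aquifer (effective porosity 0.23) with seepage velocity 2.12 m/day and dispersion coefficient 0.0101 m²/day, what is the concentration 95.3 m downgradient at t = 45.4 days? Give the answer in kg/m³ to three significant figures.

For an instantaneous plane source, C(x,t) = M/(n_e·A·√(4πDt)) · exp(−(x−vt)²/(4Dt)), with n_e·A the pore (flow) area.
Plume center vt = 2.12 × 45.4 = 96.248 m, so the well at 95.3 m is 0.948 m upgradient of the peak.
√(4πDt) = 2.400 m, giving peak height M/(n_e·A·√(4πDt)) = 4.70/(0.23 × 3.01 × 2.400) = 2.829 kg/m³.
(x−vt)²/(4Dt) = (-0.948)²/(4 × 0.0101 × 45.4) = 0.4900; exp(−0.4900) = 0.6126.
C = 2.829 × 0.6126 = 1.73 kg/m³.

1.73 kg/m³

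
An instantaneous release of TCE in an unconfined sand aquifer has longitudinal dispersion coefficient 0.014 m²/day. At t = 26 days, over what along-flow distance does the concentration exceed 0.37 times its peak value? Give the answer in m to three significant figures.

2.41 m

The plume is Gaussian with σ = √(2Dt) = √(2 × 0.014 × 26) = 0.8532 m.
C/C_peak = exp(−Δx²/(2σ²)) = 0.37 ⇒ Δx = σ·√(−2 ln 0.37) = 0.8532 × 1.410 = 1.203 m.
Width = 2Δx = 2.41 m.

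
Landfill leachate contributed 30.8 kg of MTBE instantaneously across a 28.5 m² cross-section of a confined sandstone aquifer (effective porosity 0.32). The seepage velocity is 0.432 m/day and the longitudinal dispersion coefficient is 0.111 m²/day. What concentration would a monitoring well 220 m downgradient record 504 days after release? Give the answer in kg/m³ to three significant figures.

0.124 kg/m³

For an instantaneous plane source, C(x,t) = M/(n_e·A·√(4πDt)) · exp(−(x−vt)²/(4Dt)), with n_e·A the pore (flow) area.
Plume center vt = 0.432 × 504 = 217.728 m, so the well at 220 m is 2.272 m downgradient of the peak.
√(4πDt) = 26.51 m, giving peak height M/(n_e·A·√(4πDt)) = 30.8/(0.32 × 28.5 × 26.51) = 0.1274 kg/m³.
(x−vt)²/(4Dt) = (2.272)²/(4 × 0.111 × 504) = 0.02307; exp(−0.02307) = 0.9772.
C = 0.1274 × 0.9772 = 0.124 kg/m³.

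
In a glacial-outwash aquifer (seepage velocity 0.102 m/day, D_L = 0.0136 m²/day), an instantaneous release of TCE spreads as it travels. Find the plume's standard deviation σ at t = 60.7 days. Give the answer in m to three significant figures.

1.28 m

Dispersive spreading gives a Gaussian with σ² = 2Dt; advection only shifts the center.
σ = √(2 × 0.0136 × 60.7) = 1.28 m.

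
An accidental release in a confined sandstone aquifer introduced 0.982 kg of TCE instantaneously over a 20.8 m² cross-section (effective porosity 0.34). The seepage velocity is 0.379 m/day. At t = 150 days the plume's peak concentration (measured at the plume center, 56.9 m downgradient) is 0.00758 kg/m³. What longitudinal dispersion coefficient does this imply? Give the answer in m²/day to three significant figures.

0.178 m²/day

At the plume center C_max = M/(n_e·A·√(4πDt)), so D = M²/(4πt·(n_e·A·C_max)²).
n_e·A·C_max = 0.34 × 20.8 × 0.00758 = 0.05361 kg/m.
D = 0.982²/(4π × 150 × 0.05361²) = 0.178 m²/day.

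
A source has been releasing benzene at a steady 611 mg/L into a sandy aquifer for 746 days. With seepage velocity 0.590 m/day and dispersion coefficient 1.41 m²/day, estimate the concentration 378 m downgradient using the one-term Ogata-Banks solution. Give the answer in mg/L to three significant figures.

557 mg/L

For a continuous step input, C/C₀ ≈ ½·erfc((x−vt)/(2√(Dt))).
vt = 0.590 × 746 = 440.14 m and 2√(Dt) = 2√(1.41 × 746) = 64.86 m.
Argument (x−vt)/(2√(Dt)) = (378 − 440.14)/64.86 = -0.9581; ½·erfc(-0.9581) = 0.9123.
C = 611 × 0.9123 = 557 mg/L.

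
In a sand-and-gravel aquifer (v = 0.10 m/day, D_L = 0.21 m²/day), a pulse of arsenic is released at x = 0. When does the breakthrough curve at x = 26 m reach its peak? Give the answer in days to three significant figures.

240 days

For the 1D instantaneous-source solution, setting ∂C/∂t = 0 at fixed x gives v²t² + 2Dt − x² = 0, so t = (√(D² + v²x²) − D)/v².
√(D² + v²x²) = √(0.21² + 0.10² × 26²) = 2.608; v² = 0.01.
t = (2.608 − 0.21)/0.01 = 240 days (vs. the pure-advection estimate x/v = 260 d).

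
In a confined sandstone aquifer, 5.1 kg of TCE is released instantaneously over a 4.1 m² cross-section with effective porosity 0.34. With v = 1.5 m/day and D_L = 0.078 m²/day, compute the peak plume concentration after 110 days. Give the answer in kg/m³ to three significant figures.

0.352 kg/m³

The peak of an instantaneous 1D plume sits at x = vt; there the Gaussian factor is 1 and C_max = M/(n_e·A·√(4πDt)), where n_e·A is the pore area the mass is dissolved in.
√(4πDt) = √(4π × 0.078 × 110) = 10.38 m, so C_max = 5.1/(0.34 × 4.1 × 10.38) = 0.352 kg/m³.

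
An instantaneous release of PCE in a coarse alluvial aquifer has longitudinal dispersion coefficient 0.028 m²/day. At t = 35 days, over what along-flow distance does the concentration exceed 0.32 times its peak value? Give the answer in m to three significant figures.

4.23 m

The plume is Gaussian with σ = √(2Dt) = √(2 × 0.028 × 35) = 1.400 m.
C/C_peak = exp(−Δx²/(2σ²)) = 0.32 ⇒ Δx = σ·√(−2 ln 0.32) = 1.400 × 1.510 = 2.114 m.
Width = 2Δx = 4.23 m.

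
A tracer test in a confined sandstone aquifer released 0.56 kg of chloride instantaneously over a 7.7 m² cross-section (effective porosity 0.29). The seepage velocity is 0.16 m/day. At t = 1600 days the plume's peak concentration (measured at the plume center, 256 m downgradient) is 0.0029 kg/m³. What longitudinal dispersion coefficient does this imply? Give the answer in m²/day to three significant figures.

At the plume center C_max = M/(n_e·A·√(4πDt)), so D = M²/(4πt·(n_e·A·C_max)²).
n_e·A·C_max = 0.29 × 7.7 × 0.0029 = 0.006476 kg/m.
D = 0.56²/(4π × 1600 × 0.006476²) = 0.372 m²/day.

0.372 m²/day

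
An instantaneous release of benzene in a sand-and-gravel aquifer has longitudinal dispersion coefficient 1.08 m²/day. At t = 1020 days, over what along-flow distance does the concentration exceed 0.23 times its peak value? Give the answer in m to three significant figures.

161 m

The plume is Gaussian with σ = √(2Dt) = √(2 × 1.08 × 1020) = 46.94 m.
C/C_peak = exp(−Δx²/(2σ²)) = 0.23 ⇒ Δx = σ·√(−2 ln 0.23) = 46.94 × 1.714 = 80.46 m.
Width = 2Δx = 161 m.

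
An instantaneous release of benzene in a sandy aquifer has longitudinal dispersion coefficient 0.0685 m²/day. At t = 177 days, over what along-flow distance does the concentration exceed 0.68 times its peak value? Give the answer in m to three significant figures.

8.65 m

The plume is Gaussian with σ = √(2Dt) = √(2 × 0.0685 × 177) = 4.924 m.
C/C_peak = exp(−Δx²/(2σ²)) = 0.68 ⇒ Δx = σ·√(−2 ln 0.68) = 4.924 × 0.8783 = 4.325 m.
Width = 2Δx = 8.65 m.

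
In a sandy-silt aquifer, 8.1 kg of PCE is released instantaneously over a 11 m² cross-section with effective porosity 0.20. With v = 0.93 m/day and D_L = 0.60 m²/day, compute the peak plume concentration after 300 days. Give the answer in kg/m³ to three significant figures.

0.0774 kg/m³

The peak of an instantaneous 1D plume sits at x = vt; there the Gaussian factor is 1 and C_max = M/(n_e·A·√(4πDt)), where n_e·A is the pore area the mass is dissolved in.
√(4πDt) = √(4π × 0.60 × 300) = 47.56 m, so C_max = 8.1/(0.20 × 11 × 47.56) = 0.0774 kg/m³.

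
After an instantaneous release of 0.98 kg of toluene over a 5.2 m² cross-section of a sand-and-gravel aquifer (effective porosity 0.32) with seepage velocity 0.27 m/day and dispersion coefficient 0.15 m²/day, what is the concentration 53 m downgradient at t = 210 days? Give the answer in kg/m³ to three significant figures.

For an instantaneous plane source, C(x,t) = M/(n_e·A·√(4πDt)) · exp(−(x−vt)²/(4Dt)), with n_e·A the pore (flow) area.
Plume center vt = 0.27 × 210 = 56.7 m, so the well at 53 m is 3.7 m upgradient of the peak.
√(4πDt) = 19.90 m, giving peak height M/(n_e·A·√(4πDt)) = 0.98/(0.32 × 5.2 × 19.90) = 0.02960 kg/m³.
(x−vt)²/(4Dt) = (-3.7)²/(4 × 0.15 × 210) = 0.1087; exp(−0.1087) = 0.8970.
C = 0.02960 × 0.8970 = 0.0266 kg/m³.

0.0266 kg/m³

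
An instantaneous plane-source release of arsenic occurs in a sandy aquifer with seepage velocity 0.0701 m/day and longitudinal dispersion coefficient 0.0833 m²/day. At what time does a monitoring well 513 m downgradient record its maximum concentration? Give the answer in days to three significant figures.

For the 1D instantaneous-source solution, setting ∂C/∂t = 0 at fixed x gives v²t² + 2Dt − x² = 0, so t = (√(D² + v²x²) − D)/v².
√(D² + v²x²) = √(0.0833² + 0.0701² × 513²) = 35.96; v² = 0.00491401.
t = (35.96 − 0.0833)/0.00491401 = 7300 days (vs. the pure-advection estimate x/v = 7320 d).

7300 days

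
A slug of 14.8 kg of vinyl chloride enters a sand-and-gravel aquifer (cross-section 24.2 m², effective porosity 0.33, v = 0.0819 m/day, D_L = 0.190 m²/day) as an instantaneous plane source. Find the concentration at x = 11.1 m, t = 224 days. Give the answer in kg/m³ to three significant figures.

For an instantaneous plane source, C(x,t) = M/(n_e·A·√(4πDt)) · exp(−(x−vt)²/(4Dt)), with n_e·A the pore (flow) area.
Plume center vt = 0.0819 × 224 = 18.3456 m, so the well at 11.1 m is 7.2456 m upgradient of the peak.
√(4πDt) = 23.13 m, giving peak height M/(n_e·A·√(4πDt)) = 14.8/(0.33 × 24.2 × 23.13) = 0.08012 kg/m³.
(x−vt)²/(4Dt) = (-7.2456)²/(4 × 0.190 × 224) = 0.3084; exp(−0.3084) = 0.7346.
C = 0.08012 × 0.7346 = 0.0589 kg/m³.

0.0589 kg/m³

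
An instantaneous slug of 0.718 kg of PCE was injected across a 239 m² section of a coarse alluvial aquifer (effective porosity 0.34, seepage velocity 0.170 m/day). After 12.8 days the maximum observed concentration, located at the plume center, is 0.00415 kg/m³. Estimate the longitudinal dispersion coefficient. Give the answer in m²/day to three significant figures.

0.0282 m²/day

At the plume center C_max = M/(n_e·A·√(4πDt)), so D = M²/(4πt·(n_e·A·C_max)²).
n_e·A·C_max = 0.34 × 239 × 0.00415 = 0.3372 kg/m.
D = 0.718²/(4π × 12.8 × 0.3372²) = 0.0282 m²/day.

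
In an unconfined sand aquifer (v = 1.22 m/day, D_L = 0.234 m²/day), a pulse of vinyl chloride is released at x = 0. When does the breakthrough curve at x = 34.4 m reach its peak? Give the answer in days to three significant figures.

For the 1D instantaneous-source solution, setting ∂C/∂t = 0 at fixed x gives v²t² + 2Dt − x² = 0, so t = (√(D² + v²x²) − D)/v².
√(D² + v²x²) = √(0.234² + 1.22² × 34.4²) = 41.97; v² = 1.4884.
t = (41.97 − 0.234)/1.4884 = 28.0 days (vs. the pure-advection estimate x/v = 28.2 d).

28.0 days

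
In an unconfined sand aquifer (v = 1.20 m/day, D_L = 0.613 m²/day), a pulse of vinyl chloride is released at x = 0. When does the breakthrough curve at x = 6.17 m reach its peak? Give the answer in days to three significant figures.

4.73 days

For the 1D instantaneous-source solution, setting ∂C/∂t = 0 at fixed x gives v²t² + 2Dt − x² = 0, so t = (√(D² + v²x²) − D)/v².
√(D² + v²x²) = √(0.613² + 1.20² × 6.17²) = 7.429; v² = 1.44.
t = (7.429 − 0.613)/1.44 = 4.73 days (vs. the pure-advection estimate x/v = 5.14 d).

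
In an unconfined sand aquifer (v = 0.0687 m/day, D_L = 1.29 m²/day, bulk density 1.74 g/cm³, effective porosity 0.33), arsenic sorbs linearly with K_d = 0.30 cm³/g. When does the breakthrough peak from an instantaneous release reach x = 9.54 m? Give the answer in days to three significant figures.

Retardation factor R = 1 + ρ_b·K_d/n = 1 + 1.74 × 0.30/0.33 = 2.582.
Sorption retards both mechanisms: v_R = v/R = 0.02661 m/day, D_R = D/R = 0.4996 m²/day.
Peak time from v_R²t² + 2D_R t − x² = 0: t = (√(D_R² + v_R²x²) − D_R)/v_R².
√(D_R² + v_R²x²) = √(0.4996² + 0.02661² × 9.54²) = 0.5604; v_R² = 0.0007081.
t = (0.5604 − 0.4996)/0.0007081 = 85.9 days.

85.9 days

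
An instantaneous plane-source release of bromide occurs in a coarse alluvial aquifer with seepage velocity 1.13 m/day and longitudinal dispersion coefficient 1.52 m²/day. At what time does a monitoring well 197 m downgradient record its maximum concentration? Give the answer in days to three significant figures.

173 days

For the 1D instantaneous-source solution, setting ∂C/∂t = 0 at fixed x gives v²t² + 2Dt − x² = 0, so t = (√(D² + v²x²) − D)/v².
√(D² + v²x²) = √(1.52² + 1.13² × 197²) = 222.6; v² = 1.2769.
t = (222.6 − 1.52)/1.2769 = 173 days (vs. the pure-advection estimate x/v = 174 d).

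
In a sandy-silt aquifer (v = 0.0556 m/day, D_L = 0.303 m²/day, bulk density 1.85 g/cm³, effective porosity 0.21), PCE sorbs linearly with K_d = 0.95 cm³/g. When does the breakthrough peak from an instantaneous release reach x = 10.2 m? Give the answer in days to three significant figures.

1030 days

Retardation factor R = 1 + ρ_b·K_d/n = 1 + 1.85 × 0.95/0.21 = 9.369.
Sorption retards both mechanisms: v_R = v/R = 0.005934 m/day, D_R = D/R = 0.03234 m²/day.
Peak time from v_R²t² + 2D_R t − x² = 0: t = (√(D_R² + v_R²x²) − D_R)/v_R².
√(D_R² + v_R²x²) = √(0.03234² + 0.005934² × 10.2²) = 0.06862; v_R² = 3.521e-05.
t = (0.06862 − 0.03234)/3.521e-05 = 1030 days.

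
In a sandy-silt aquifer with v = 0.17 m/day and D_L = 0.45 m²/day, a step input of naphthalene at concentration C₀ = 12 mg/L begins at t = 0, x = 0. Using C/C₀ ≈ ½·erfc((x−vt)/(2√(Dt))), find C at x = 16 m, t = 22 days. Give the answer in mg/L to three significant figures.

For a continuous step input, C/C₀ ≈ ½·erfc((x−vt)/(2√(Dt))).
vt = 0.17 × 22 = 3.74 m and 2√(Dt) = 2√(0.45 × 22) = 6.293 m.
Argument (x−vt)/(2√(Dt)) = (16 − 3.74)/6.293 = 1.948; ½·erfc(1.948) = 0.002936.
C = 12 × 0.002936 = 0.0352 mg/L.

0.0352 mg/L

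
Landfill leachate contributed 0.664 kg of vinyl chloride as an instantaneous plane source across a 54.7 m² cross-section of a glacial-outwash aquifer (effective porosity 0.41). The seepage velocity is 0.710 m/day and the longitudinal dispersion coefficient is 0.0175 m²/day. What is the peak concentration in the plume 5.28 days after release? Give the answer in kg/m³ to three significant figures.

0.0275 kg/m³

The peak of an instantaneous 1D plume sits at x = vt; there the Gaussian factor is 1 and C_max = M/(n_e·A·√(4πDt)), where n_e·A is the pore area the mass is dissolved in.
√(4πDt) = √(4π × 0.0175 × 5.28) = 1.078 m, so C_max = 0.664/(0.41 × 54.7 × 1.078) = 0.0275 kg/m³.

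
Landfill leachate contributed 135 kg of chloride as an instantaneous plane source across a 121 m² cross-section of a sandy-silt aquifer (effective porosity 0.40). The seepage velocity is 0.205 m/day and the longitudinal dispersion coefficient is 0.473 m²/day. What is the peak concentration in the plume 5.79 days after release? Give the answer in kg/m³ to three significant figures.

The peak of an instantaneous 1D plume sits at x = vt; there the Gaussian factor is 1 and C_max = M/(n_e·A·√(4πDt)), where n_e·A is the pore area the mass is dissolved in.
√(4πDt) = √(4π × 0.473 × 5.79) = 5.866 m, so C_max = 135/(0.40 × 121 × 5.866) = 0.475 kg/m³.

0.475 kg/m³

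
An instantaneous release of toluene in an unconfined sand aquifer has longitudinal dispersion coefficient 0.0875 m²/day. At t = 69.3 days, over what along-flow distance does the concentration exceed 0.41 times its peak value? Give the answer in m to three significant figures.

The plume is Gaussian with σ = √(2Dt) = √(2 × 0.0875 × 69.3) = 3.482 m.
C/C_peak = exp(−Δx²/(2σ²)) = 0.41 ⇒ Δx = σ·√(−2 ln 0.41) = 3.482 × 1.335 = 4.648 m.
Width = 2Δx = 9.30 m.

9.30 m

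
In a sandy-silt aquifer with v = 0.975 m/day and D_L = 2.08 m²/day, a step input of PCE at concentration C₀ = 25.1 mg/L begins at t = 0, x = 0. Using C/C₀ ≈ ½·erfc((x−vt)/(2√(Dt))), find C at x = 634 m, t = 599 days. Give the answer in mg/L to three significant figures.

3.98 mg/L

For a continuous step input, C/C₀ ≈ ½·erfc((x−vt)/(2√(Dt))).
vt = 0.975 × 599 = 584.025 m and 2√(Dt) = 2√(2.08 × 599) = 70.60 m.
Argument (x−vt)/(2√(Dt)) = (634 − 584.025)/70.60 = 0.7079; ½·erfc(0.7079) = 0.1584.
C = 25.1 × 0.1584 = 3.98 mg/L.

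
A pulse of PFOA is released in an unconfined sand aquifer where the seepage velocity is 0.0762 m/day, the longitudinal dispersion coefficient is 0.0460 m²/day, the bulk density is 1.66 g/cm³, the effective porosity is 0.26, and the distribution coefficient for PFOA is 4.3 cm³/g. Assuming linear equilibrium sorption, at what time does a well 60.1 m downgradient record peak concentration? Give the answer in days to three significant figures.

Retardation factor R = 1 + ρ_b·K_d/n = 1 + 1.66 × 4.3/0.26 = 28.45.
Sorption retards both mechanisms: v_R = v/R = 0.002678 m/day, D_R = D/R = 0.001617 m²/day.
Peak time from v_R²t² + 2D_R t − x² = 0: t = (√(D_R² + v_R²x²) − D_R)/v_R².
√(D_R² + v_R²x²) = √(0.001617² + 0.002678² × 60.1²) = 0.1610; v_R² = 7.172e-06.
t = (0.1610 − 0.001617)/7.172e-06 = 22200 days.

22200 days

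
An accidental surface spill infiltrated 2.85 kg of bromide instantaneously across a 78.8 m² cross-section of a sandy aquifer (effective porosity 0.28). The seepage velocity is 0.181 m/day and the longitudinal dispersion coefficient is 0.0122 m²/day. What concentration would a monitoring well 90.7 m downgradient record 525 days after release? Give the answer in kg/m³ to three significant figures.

For an instantaneous plane source, C(x,t) = M/(n_e·A·√(4πDt)) · exp(−(x−vt)²/(4Dt)), with n_e·A the pore (flow) area.
Plume center vt = 0.181 × 525 = 95.025 m, so the well at 90.7 m is 4.325 m upgradient of the peak.
√(4πDt) = 8.971 m, giving peak height M/(n_e·A·√(4πDt)) = 2.85/(0.28 × 78.8 × 8.971) = 0.01440 kg/m³.
(x−vt)²/(4Dt) = (-4.325)²/(4 × 0.0122 × 525) = 0.7301; exp(−0.7301) = 0.4819.
C = 0.01440 × 0.4819 = 0.00694 kg/m³.

0.00694 kg/m³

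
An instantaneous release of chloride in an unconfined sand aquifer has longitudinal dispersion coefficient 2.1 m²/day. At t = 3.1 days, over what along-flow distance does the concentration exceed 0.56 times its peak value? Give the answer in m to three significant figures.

The plume is Gaussian with σ = √(2Dt) = √(2 × 2.1 × 3.1) = 3.608 m.
C/C_peak = exp(−Δx²/(2σ²)) = 0.56 ⇒ Δx = σ·√(−2 ln 0.56) = 3.608 × 1.077 = 3.886 m.
Width = 2Δx = 7.77 m.

7.77 m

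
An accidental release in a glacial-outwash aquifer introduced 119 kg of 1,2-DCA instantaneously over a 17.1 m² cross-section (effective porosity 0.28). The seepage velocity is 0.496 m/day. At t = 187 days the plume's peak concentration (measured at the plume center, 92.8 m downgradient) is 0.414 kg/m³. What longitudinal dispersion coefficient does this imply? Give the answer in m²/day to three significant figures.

1.53 m²/day

At the plume center C_max = M/(n_e·A·√(4πDt)), so D = M²/(4πt·(n_e·A·C_max)²).
n_e·A·C_max = 0.28 × 17.1 × 0.414 = 1.982 kg/m.
D = 119²/(4π × 187 × 1.982²) = 1.53 m²/day.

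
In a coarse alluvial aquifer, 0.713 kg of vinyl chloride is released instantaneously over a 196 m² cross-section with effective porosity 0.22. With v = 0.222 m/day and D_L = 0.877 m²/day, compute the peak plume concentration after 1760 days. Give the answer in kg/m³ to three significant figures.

The peak of an instantaneous 1D plume sits at x = vt; there the Gaussian factor is 1 and C_max = M/(n_e·A·√(4πDt)), where n_e·A is the pore area the mass is dissolved in.
√(4πDt) = √(4π × 0.877 × 1760) = 139.3 m, so C_max = 0.713/(0.22 × 196 × 139.3) = 0.000119 kg/m³.

0.000119 kg/m³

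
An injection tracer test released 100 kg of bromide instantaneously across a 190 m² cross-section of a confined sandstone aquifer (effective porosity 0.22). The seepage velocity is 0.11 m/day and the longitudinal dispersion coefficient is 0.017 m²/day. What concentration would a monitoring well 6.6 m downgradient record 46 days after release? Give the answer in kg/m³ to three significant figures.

For an instantaneous plane source, C(x,t) = M/(n_e·A·√(4πDt)) · exp(−(x−vt)²/(4Dt)), with n_e·A the pore (flow) area.
Plume center vt = 0.11 × 46 = 5.06 m, so the well at 6.6 m is 1.54 m downgradient of the peak.
√(4πDt) = 3.135 m, giving peak height M/(n_e·A·√(4πDt)) = 100/(0.22 × 190 × 3.135) = 0.7631 kg/m³.
(x−vt)²/(4Dt) = (1.54)²/(4 × 0.017 × 46) = 0.7582; exp(−0.7582) = 0.4685.
C = 0.7631 × 0.4685 = 0.358 kg/m³.

0.358 kg/m³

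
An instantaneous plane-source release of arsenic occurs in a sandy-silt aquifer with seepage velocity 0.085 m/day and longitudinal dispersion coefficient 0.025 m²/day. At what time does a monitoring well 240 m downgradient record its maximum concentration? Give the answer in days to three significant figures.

For the 1D instantaneous-source solution, setting ∂C/∂t = 0 at fixed x gives v²t² + 2Dt − x² = 0, so t = (√(D² + v²x²) − D)/v².
√(D² + v²x²) = √(0.025² + 0.085² × 240²) = 20.40; v² = 0.007225.
t = (20.40 − 0.025)/0.007225 = 2820 days (vs. the pure-advection estimate x/v = 2820 d).

2820 days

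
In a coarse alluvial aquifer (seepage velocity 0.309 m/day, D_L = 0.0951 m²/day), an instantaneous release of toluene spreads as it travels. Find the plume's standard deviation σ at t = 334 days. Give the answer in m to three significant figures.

7.97 m

Dispersive spreading gives a Gaussian with σ² = 2Dt; advection only shifts the center.
σ = √(2 × 0.0951 × 334) = 7.97 m.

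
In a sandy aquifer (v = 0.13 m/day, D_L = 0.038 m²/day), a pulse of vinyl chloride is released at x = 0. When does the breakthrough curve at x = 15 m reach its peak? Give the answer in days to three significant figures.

113 days

For the 1D instantaneous-source solution, setting ∂C/∂t = 0 at fixed x gives v²t² + 2Dt − x² = 0, so t = (√(D² + v²x²) − D)/v².
√(D² + v²x²) = √(0.038² + 0.13² × 15²) = 1.950; v² = 0.0169.
t = (1.950 − 0.038)/0.0169 = 113 days (vs. the pure-advection estimate x/v = 115 d).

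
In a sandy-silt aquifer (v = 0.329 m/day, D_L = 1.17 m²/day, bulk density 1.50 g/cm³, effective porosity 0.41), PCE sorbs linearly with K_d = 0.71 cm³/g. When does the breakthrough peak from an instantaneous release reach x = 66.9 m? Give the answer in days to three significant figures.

694 days

Retardation factor R = 1 + ρ_b·K_d/n = 1 + 1.50 × 0.71/0.41 = 3.598.
Sorption retards both mechanisms: v_R = v/R = 0.09144 m/day, D_R = D/R = 0.3252 m²/day.
Peak time from v_R²t² + 2D_R t − x² = 0: t = (√(D_R² + v_R²x²) − D_R)/v_R².
√(D_R² + v_R²x²) = √(0.3252² + 0.09144² × 66.9²) = 6.126; v_R² = 0.008361.
t = (6.126 − 0.3252)/0.008361 = 694 days.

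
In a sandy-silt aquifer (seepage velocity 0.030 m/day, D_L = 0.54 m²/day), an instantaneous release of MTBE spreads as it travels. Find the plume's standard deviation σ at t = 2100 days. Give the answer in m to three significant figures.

47.6 m

Dispersive spreading gives a Gaussian with σ² = 2Dt; advection only shifts the center.
σ = √(2 × 0.54 × 2100) = 47.6 m.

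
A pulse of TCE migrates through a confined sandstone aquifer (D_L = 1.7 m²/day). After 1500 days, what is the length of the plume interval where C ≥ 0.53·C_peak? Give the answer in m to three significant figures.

The plume is Gaussian with σ = √(2Dt) = √(2 × 1.7 × 1500) = 71.41 m.
C/C_peak = exp(−Δx²/(2σ²)) = 0.53 ⇒ Δx = σ·√(−2 ln 0.53) = 71.41 × 1.127 = 80.48 m.
Width = 2Δx = 161 m.

161 m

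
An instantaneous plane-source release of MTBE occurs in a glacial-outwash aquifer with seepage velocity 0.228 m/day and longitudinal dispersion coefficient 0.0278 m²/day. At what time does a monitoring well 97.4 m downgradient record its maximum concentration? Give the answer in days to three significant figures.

For the 1D instantaneous-source solution, setting ∂C/∂t = 0 at fixed x gives v²t² + 2Dt − x² = 0, so t = (√(D² + v²x²) − D)/v².
√(D² + v²x²) = √(0.0278² + 0.228² × 97.4²) = 22.21; v² = 0.051984.
t = (22.21 − 0.0278)/0.051984 = 427 days (vs. the pure-advection estimate x/v = 427 d).

427 days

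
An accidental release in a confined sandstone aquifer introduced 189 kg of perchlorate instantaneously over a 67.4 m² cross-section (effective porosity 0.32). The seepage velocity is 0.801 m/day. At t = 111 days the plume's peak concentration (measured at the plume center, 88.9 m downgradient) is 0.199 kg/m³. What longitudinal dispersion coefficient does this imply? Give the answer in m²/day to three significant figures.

At the plume center C_max = M/(n_e·A·√(4πDt)), so D = M²/(4πt·(n_e·A·C_max)²).
n_e·A·C_max = 0.32 × 67.4 × 0.199 = 4.292 kg/m.
D = 189²/(4π × 111 × 4.292²) = 1.39 m²/day.

1.39 m²/day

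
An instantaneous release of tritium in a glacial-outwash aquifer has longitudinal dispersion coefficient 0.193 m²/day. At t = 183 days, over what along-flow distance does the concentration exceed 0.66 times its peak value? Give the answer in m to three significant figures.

The plume is Gaussian with σ = √(2Dt) = √(2 × 0.193 × 183) = 8.405 m.
C/C_peak = exp(−Δx²/(2σ²)) = 0.66 ⇒ Δx = σ·√(−2 ln 0.66) = 8.405 × 0.9116 = 7.662 m.
Width = 2Δx = 15.3 m.

15.3 m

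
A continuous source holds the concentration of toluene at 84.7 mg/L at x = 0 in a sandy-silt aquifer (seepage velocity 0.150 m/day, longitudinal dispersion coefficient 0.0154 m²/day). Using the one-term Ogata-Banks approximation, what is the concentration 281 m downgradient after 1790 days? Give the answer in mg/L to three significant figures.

For a continuous step input, C/C₀ ≈ ½·erfc((x−vt)/(2√(Dt))).
vt = 0.150 × 1790 = 268.5 m and 2√(Dt) = 2√(0.0154 × 1790) = 10.50 m.
Argument (x−vt)/(2√(Dt)) = (281 − 268.5)/10.50 = 1.190; ½·erfc(1.190) = 0.04620.
C = 84.7 × 0.04620 = 3.91 mg/L.

3.91 mg/L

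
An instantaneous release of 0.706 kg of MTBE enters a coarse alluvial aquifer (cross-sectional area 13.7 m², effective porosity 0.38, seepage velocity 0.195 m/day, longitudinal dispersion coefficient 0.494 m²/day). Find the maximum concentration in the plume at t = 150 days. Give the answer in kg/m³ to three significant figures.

0.00444 kg/m³

The peak of an instantaneous 1D plume sits at x = vt; there the Gaussian factor is 1 and C_max = M/(n_e·A·√(4πDt)), where n_e·A is the pore area the mass is dissolved in.
√(4πDt) = √(4π × 0.494 × 150) = 30.52 m, so C_max = 0.706/(0.38 × 13.7 × 30.52) = 0.00444 kg/m³.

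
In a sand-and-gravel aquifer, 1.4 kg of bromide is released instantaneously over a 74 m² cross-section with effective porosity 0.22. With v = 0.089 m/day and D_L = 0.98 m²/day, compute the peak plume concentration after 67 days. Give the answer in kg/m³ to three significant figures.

The peak of an instantaneous 1D plume sits at x = vt; there the Gaussian factor is 1 and C_max = M/(n_e·A·√(4πDt)), where n_e·A is the pore area the mass is dissolved in.
√(4πDt) = √(4π × 0.98 × 67) = 28.72 m, so C_max = 1.4/(0.22 × 74 × 28.72) = 0.00299 kg/m³.

0.00299 kg/m³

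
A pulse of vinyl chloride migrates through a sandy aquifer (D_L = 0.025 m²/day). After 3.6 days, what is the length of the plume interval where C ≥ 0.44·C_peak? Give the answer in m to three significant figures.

The plume is Gaussian with σ = √(2Dt) = √(2 × 0.025 × 3.6) = 0.4243 m.
C/C_peak = exp(−Δx²/(2σ²)) = 0.44 ⇒ Δx = σ·√(−2 ln 0.44) = 0.4243 × 1.281 = 0.5435 m.
Width = 2Δx = 1.09 m.

1.09 m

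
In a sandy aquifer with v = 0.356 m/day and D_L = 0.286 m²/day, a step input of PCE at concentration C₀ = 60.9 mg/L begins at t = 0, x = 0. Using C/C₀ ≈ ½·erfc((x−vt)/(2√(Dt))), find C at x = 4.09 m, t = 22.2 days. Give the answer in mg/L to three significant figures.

52.2 mg/L

For a continuous step input, C/C₀ ≈ ½·erfc((x−vt)/(2√(Dt))).
vt = 0.356 × 22.2 = 7.9032 m and 2√(Dt) = 2√(0.286 × 22.2) = 5.040 m.
Argument (x−vt)/(2√(Dt)) = (4.09 − 7.9032)/5.040 = -0.7566; ½·erfc(-0.7566) = 0.8577.
C = 60.9 × 0.8577 = 52.2 mg/L.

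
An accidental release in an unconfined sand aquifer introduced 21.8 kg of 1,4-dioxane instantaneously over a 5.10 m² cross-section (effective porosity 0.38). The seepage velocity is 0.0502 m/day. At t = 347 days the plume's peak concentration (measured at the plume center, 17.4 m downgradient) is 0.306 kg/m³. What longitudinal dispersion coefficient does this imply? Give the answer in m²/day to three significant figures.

0.310 m²/day

At the plume center C_max = M/(n_e·A·√(4πDt)), so D = M²/(4πt·(n_e·A·C_max)²).
n_e·A·C_max = 0.38 × 5.10 × 0.306 = 0.5930 kg/m.
D = 21.8²/(4π × 347 × 0.5930²) = 0.310 m²/day.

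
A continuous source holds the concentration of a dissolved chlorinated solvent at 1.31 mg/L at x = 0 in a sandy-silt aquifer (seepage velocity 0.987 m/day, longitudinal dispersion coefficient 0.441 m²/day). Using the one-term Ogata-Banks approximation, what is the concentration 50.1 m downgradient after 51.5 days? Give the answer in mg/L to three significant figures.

For a continuous step input, C/C₀ ≈ ½·erfc((x−vt)/(2√(Dt))).
vt = 0.987 × 51.5 = 50.8305 m and 2√(Dt) = 2√(0.441 × 51.5) = 9.531 m.
Argument (x−vt)/(2√(Dt)) = (50.1 − 50.8305)/9.531 = -0.07664; ½·erfc(-0.07664) = 0.5432.
C = 1.31 × 0.5432 = 0.712 mg/L.

0.712 mg/L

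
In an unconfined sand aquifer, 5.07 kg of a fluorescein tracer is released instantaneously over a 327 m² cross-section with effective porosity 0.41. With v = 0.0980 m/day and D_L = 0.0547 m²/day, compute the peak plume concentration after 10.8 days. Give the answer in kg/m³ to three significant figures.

0.0139 kg/m³

The peak of an instantaneous 1D plume sits at x = vt; there the Gaussian factor is 1 and C_max = M/(n_e·A·√(4πDt)), where n_e·A is the pore area the mass is dissolved in.
√(4πDt) = √(4π × 0.0547 × 10.8) = 2.725 m, so C_max = 5.07/(0.41 × 327 × 2.725) = 0.0139 kg/m³.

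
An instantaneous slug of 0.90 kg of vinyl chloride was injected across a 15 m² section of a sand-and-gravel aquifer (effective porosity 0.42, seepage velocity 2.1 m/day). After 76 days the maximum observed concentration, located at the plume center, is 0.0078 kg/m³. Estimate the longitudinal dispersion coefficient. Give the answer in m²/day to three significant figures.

At the plume center C_max = M/(n_e·A·√(4πDt)), so D = M²/(4πt·(n_e·A·C_max)²).
n_e·A·C_max = 0.42 × 15 × 0.0078 = 0.04914 kg/m.
D = 0.90²/(4π × 76 × 0.04914²) = 0.351 m²/day.

0.351 m²/day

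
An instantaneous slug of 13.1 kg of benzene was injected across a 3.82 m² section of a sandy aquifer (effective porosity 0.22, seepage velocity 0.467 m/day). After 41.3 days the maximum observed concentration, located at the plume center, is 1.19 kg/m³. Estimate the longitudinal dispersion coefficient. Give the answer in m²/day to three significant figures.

At the plume center C_max = M/(n_e·A·√(4πDt)), so D = M²/(4πt·(n_e·A·C_max)²).
n_e·A·C_max = 0.22 × 3.82 × 1.19 = 1.000 kg/m.
D = 13.1²/(4π × 41.3 × 1.000²) = 0.331 m²/day.

0.331 m²/day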